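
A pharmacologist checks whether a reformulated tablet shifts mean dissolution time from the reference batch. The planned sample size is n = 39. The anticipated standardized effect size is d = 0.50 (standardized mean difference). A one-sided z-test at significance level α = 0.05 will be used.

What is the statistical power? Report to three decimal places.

Noncentrality parameter: δ = d·√n = 0.50 × √39 = 3.1225
Critical value for a one-sided test at α = 0.05: z_α = 1.645.
Power = P(Z > 1.645 − δ) = Φ(1.478) = 0.9302.

Power ≈ 0.930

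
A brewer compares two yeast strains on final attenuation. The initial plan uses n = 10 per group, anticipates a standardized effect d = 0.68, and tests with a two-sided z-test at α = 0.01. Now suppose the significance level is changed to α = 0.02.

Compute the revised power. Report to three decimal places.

Power ≈ 0.210

δ = d·√(n/2) = 0.68 × √(10/2) = 1.5205 (unchanged). New critical value: z_{0.01} = 2.326.
Revised power = Φ(δ − 2.326) + Φ(−δ − 2.326) = Φ(-0.806) + Φ(-3.847) = 0.2102 + 0.0001 = 0.2102.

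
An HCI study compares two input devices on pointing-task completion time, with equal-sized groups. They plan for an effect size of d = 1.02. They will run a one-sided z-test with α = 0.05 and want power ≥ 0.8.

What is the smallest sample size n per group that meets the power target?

For power 0.8 need Φ(δ − z_{0.05}) = 0.8, so δ = z_{0.05} + z_{0.20} = 1.645 + 0.842 = 2.486.
δ = d·√(n/2) ⇒ n = 2(δ/d)² = 2 × (2.486 / 1.02)² = 11.88.
Rounding up, n = 12 per group.

n = 12 per group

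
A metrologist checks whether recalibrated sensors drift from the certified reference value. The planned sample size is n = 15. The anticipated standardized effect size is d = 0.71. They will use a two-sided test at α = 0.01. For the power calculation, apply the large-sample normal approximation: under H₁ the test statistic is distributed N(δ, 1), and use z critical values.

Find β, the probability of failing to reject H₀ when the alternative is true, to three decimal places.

β ≈ 0.431

Noncentrality parameter: δ = d·√n = 0.71 × √15 = 2.7498
Critical value for a two-sided test at α = 0.01: z_{α/2} = 2.576.
Power = Φ(δ − 2.576) + Φ(−δ − 2.576) = Φ(0.174) + Φ(-5.326) = 0.5691 + 0.0000 = 0.5691.
Type II error: β = 1 − power = 1 − 0.5691 = 0.4309.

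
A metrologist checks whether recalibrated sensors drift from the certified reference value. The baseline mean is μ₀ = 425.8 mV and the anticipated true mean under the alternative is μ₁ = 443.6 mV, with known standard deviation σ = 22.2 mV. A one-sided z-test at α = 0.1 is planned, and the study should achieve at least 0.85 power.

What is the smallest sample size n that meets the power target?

Standardized effect: d = |μ₁ − μ₀| / σ = |443.6 − 425.8| / 22.2 = 0.8018
For power 0.85 need Φ(δ − z_{0.1}) = 0.85, so δ = z_{0.1} + z_{0.15} = 1.282 + 1.036 = 2.318.
δ = d·√n ⇒ n = (δ/d)² = (2.318 / 0.8018)² = 8.36.
Round up to the next whole unit.

n = 9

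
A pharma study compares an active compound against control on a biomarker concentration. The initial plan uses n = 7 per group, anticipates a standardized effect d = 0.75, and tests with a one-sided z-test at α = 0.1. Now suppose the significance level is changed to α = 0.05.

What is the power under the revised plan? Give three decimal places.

δ = d·√(n/2) = 0.75 × √(7/2) = 1.4031 (unchanged). New critical value: z_{0.05} = 1.645.
Revised power = P(Z > 1.645 − δ) = Φ(-0.242) = 0.4045.

Power ≈ 0.404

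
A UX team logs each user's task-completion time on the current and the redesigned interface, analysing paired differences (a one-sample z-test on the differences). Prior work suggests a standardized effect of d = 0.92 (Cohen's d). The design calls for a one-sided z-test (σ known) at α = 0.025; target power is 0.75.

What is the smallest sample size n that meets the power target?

For power 0.75 need Φ(δ − z_{0.025}) = 0.75, so δ = z_{0.025} + z_{0.25} = 1.960 + 0.674 = 2.634.
δ = d·√n ⇒ n = (δ/d)² = (2.634 / 0.92)² = 8.20.
Round up to the next whole unit.

n = 9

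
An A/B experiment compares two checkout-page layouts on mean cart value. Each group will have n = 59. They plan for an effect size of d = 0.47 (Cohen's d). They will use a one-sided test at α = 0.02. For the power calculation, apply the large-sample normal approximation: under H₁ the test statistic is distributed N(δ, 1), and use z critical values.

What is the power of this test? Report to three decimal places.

Noncentrality parameter: δ = d·√(n/2) = 0.47 × √(59/2) = 2.5528
Critical value for a one-sided test at α = 0.02: z_α = 2.054.
Power = P(Z > 2.054 − δ) = Φ(0.499) = 0.6911.

Power ≈ 0.691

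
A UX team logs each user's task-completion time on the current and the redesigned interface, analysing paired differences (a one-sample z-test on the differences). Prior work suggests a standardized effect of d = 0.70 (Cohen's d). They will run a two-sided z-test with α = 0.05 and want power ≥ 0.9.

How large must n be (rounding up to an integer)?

For power 0.9 need Φ(δ − z_{0.025}) = 0.9, so δ = z_{0.025} + z_{0.10} = 1.960 + 1.282 = 3.242.
(For δ > 0 the lower-tail rejection region contributes negligibly to power, so the one-term inversion is standard.)
δ = d·√n ⇒ n = (δ/d)² = (3.242 / 0.70)² = 21.44.
Round up to the next whole unit.

n = 22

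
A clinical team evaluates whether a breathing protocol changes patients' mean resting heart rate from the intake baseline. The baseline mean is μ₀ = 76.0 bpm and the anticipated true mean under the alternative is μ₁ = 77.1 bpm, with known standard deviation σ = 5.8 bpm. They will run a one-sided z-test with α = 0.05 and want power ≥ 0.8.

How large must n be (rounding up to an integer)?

n = 172

Standardized effect: d = |μ₁ − μ₀| / σ = |77.1 − 76.0| / 5.8 = 0.1897
For power 0.8 need Φ(δ − z_{0.05}) = 0.8, so δ = z_{0.05} + z_{0.20} = 1.645 + 0.842 = 2.486.
δ = d·√n ⇒ n = (δ/d)² = (2.486 / 0.1897)² = 171.89.
Rounding up, n = 172.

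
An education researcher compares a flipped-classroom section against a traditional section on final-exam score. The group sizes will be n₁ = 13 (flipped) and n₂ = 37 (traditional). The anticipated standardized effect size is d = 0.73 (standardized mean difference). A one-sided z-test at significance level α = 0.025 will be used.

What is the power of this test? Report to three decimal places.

Noncentrality parameter: δ = d / √(1/n₁ + 1/n₂) = 0.73 / √(1/13 + 1/37) = 2.2642
Critical value for a one-sided test at α = 0.025: z_α = 1.960.
Power = Φ(δ − 1.960) = Φ(0.304) = 0.6195.

Power ≈ 0.620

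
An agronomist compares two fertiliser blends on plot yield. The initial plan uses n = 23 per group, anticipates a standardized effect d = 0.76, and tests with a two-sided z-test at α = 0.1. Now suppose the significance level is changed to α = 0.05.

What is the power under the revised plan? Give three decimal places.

Power ≈ 0.731

δ = d·√(n/2) = 0.76 × √(23/2) = 2.5773 (unchanged). New critical value: z_{0.025} = 1.960.
Revised power = Φ(δ − 1.960) + Φ(−δ − 1.960) = Φ(0.617) + Φ(-4.537) = 0.7315 + 0.0000 = 0.7315.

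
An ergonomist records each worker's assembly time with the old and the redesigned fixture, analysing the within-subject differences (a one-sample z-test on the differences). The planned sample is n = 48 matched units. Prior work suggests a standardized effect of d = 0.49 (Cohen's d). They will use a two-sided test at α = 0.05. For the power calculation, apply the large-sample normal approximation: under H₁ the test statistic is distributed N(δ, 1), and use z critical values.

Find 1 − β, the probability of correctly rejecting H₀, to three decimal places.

Noncentrality parameter: δ = d·√n = 0.49 × √48 = 3.3948
Critical value for a two-sided test at α = 0.05: z_{α/2} = 1.960.
Power = Φ(δ − 1.960) + Φ(−δ − 1.960) = Φ(1.435) + Φ(-5.355) = 0.9243 + 0.0000 = 0.9243.

Power ≈ 0.924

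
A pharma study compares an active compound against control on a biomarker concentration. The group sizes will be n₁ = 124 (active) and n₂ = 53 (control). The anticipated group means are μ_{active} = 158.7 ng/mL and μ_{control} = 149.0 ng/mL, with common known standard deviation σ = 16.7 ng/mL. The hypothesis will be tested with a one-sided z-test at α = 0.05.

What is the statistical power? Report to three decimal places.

Standardized effect: d = |μ_{active} − μ_{control}| / σ = |158.7 − 149.0| / 16.7 = 0.5808
Noncentrality parameter: δ = d / √(1/n₁ + 1/n₂) = 0.5808 / √(1/124 + 1/53) = 3.5393
One-sided α = 0.05 → critical value z_{0.05} = 1.645.
Power = Φ(δ − 1.645) = Φ(1.894) = 0.9709.

Power ≈ 0.971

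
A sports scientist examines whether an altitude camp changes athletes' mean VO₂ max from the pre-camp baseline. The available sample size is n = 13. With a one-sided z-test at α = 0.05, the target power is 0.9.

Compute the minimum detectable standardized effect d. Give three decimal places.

d ≈ 0.812

Need Φ(δ − 1.645) = 0.9, so δ = 1.645 + 1.282 = 2.926.
δ = d·√n ⇒ d = δ/√n = 2.926/√13 = 0.8116.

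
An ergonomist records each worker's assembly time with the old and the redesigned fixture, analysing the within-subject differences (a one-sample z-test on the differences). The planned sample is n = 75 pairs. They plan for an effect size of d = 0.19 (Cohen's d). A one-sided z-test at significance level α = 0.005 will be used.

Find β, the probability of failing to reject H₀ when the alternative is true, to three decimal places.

β ≈ 0.824

Noncentrality parameter: δ = d·√n = 0.19 × √75 = 1.6454
Critical value for a one-sided test at α = 0.005: z_α = 2.576.
Power = P(Z > 2.576 − δ) = Φ(-0.930) = 0.1761.
Type II error: β = 1 − power = 1 − 0.1761 = 0.8239.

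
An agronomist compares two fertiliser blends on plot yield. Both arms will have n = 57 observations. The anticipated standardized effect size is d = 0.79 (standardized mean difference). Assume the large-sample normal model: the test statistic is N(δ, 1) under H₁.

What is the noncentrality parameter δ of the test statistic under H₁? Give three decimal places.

δ ≈ 4.217

δ = d·√(n/2) = 0.79 × √(57/2) = 4.2174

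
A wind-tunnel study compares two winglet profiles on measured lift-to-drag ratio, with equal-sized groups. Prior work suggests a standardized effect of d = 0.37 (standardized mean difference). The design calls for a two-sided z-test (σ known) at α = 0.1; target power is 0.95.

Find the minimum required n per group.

Set Φ(δ − 1.645) = 0.95; then δ − 1.645 = Φ⁻¹(0.95) = 1.645, giving δ = 3.290.
(The Φ(−δ − z_{α/2}) term is vanishingly small for δ > 0 and is dropped in the standard sample-size formula.)
δ = d·√(n/2) ⇒ n = 2(δ/d)² = 2 × (3.290 / 0.37)² = 158.10.
Rounding up, n = 159 per group.

n = 159 per group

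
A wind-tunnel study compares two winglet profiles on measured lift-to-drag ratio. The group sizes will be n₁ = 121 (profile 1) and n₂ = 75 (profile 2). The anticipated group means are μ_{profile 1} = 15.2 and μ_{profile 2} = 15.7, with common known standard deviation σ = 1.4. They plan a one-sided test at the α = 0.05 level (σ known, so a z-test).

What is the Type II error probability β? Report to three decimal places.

Standardized effect: d = |μ_{profile 1} − μ_{profile 2}| / σ = |15.2 − 15.7| / 1.4 = 0.3571
Noncentrality parameter: δ = d / √(1/n₁ + 1/n₂) = 0.3571 / √(1/121 + 1/75) = 2.4302
One-sided α = 0.05 → critical value z_{0.05} = 1.645.
Power = P(Z > 1.645 − δ) = Φ(0.785) = 0.7839.
Type II error: β = 1 − power = 1 − 0.7839 = 0.2161.

β ≈ 0.216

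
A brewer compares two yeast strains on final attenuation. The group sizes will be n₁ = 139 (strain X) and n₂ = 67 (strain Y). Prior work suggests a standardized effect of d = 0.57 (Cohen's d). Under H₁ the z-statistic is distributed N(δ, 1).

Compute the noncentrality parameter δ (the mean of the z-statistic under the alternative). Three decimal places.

δ ≈ 3.833

The noncentrality parameter scales effect size by the design's sample-size factor: δ = d / √(1/n₁ + 1/n₂) = 0.57 / √(1/139 + 1/67) = 3.8325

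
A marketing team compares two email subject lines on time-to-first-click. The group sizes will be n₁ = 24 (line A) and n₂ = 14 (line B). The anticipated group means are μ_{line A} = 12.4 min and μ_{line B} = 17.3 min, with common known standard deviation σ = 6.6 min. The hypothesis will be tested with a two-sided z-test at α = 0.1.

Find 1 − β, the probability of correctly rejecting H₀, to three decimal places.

Standardized effect: d = |μ_{line A} − μ_{line B}| / σ = |12.4 − 17.3| / 6.6 = 0.7424
Noncentrality parameter: δ = d / √(1/n₁ + 1/n₂) = 0.7424 / √(1/24 + 1/14) = 2.2076
Two-sided α = 0.1 → critical value z_{0.05} = 1.645.
Power = Φ(δ − 1.645) + Φ(−δ − 1.645) = Φ(0.563) + Φ(-3.853) = 0.7132 + 0.0001 = 0.7133.

Power ≈ 0.713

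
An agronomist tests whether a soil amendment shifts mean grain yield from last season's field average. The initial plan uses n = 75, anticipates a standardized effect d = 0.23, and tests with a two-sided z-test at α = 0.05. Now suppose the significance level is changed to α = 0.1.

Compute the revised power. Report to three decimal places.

Power ≈ 0.636

δ = d·√n = 0.23 × √75 = 1.9919 (unchanged). New critical value: z_{0.05} = 1.645.
Revised power = Φ(δ − 1.645) + Φ(−δ − 1.645) = Φ(0.347) + Φ(-3.637) = 0.6357 + 0.0001 = 0.6358.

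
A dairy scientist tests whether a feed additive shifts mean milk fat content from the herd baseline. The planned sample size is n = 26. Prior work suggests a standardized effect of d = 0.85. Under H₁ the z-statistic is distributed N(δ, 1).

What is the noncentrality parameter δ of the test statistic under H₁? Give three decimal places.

δ = d·√n = 0.85 × √26 = 4.3342

δ ≈ 4.334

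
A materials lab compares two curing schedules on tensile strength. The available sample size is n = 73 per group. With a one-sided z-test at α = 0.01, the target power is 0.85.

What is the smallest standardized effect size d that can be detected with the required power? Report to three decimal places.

Need Φ(δ − 2.326) = 0.85, so δ = 2.326 + 1.036 = 3.363.
δ = d·√(n/2) ⇒ d = δ/√(n/2) = 3.363/√(73/2) = 0.5566.

d ≈ 0.557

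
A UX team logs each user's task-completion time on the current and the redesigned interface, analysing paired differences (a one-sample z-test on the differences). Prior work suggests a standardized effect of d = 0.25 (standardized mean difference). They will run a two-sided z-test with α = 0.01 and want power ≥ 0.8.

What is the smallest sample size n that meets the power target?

n = 187

Set Φ(δ − 2.576) = 0.8; then δ − 2.576 = Φ⁻¹(0.8) = 0.842, giving δ = 3.417.
(Ignoring the negligible lower-tail rejection probability gives the usual closed-form inversion.)
δ = d·√n ⇒ n = (δ/d)² = (3.417 / 0.25)² = 186.86.
Round up to the next whole unit.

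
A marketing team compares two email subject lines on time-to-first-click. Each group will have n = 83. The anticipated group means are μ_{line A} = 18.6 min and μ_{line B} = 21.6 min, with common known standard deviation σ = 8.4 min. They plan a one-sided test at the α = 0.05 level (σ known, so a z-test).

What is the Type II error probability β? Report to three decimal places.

β ≈ 0.256

Standardized effect: d = |μ_{line A} − μ_{line B}| / σ = |18.6 − 21.6| / 8.4 = 0.3571
Noncentrality parameter: δ = d·√(n/2) = 0.3571 × √(83/2) = 2.3007
Critical value for a one-sided test at α = 0.05: z_α = 1.645.
Power = Φ(δ − 1.645) = Φ(0.656) = 0.7440.
Type II error: β = 1 − power = 1 − 0.7440 = 0.2560.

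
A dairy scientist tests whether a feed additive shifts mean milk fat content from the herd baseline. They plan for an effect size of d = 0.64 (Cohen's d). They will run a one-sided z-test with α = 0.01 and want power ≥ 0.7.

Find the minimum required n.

For power 0.7 need Φ(δ − z_{0.01}) = 0.7, so δ = z_{0.01} + z_{0.30} = 2.326 + 0.524 = 2.851.
δ = d·√n ⇒ n = (δ/d)² = (2.851 / 0.64)² = 19.84.
Rounding up, n = 20.

n = 20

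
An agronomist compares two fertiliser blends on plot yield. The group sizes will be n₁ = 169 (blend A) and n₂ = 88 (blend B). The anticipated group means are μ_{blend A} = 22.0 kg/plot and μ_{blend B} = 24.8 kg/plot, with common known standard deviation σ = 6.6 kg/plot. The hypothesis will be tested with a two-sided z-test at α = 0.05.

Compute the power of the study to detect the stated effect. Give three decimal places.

Power ≈ 0.897

Standardized effect: d = |μ_{blend A} − μ_{blend B}| / σ = |22.0 − 24.8| / 6.6 = 0.4242
Noncentrality parameter: δ = d / √(1/n₁ + 1/n₂) = 0.4242 / √(1/169 + 1/88) = 3.2272
Two-sided α = 0.05 → critical value z_{0.025} = 1.960.
Power = Φ(δ − 1.960) + Φ(−δ − 1.960) = Φ(1.267) + Φ(-5.187) = 0.8975 + 0.0000 = 0.8975.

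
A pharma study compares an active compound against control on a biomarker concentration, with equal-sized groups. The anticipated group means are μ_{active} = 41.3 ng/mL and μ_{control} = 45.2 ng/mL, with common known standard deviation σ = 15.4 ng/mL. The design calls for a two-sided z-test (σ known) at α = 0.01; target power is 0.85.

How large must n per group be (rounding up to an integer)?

n = 407 per group

Standardized effect: d = |μ_{active} − μ_{control}| / σ = |41.3 − 45.2| / 15.4 = 0.2532
For power 0.85 need Φ(δ − z_{0.005}) = 0.85, so δ = z_{0.005} + z_{0.15} = 2.576 + 1.036 = 3.612.
(For δ > 0 the lower-tail rejection region contributes negligibly to power, so the one-term inversion is standard.)
δ = d·√(n/2) ⇒ n = 2(δ/d)² = 2 × (3.612 / 0.2532)² = 406.91.
Round up to the next whole unit.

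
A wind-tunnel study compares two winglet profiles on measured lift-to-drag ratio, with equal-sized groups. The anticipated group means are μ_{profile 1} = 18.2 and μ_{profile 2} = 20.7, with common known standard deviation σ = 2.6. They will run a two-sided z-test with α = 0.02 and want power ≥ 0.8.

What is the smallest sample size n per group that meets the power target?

n = 22 per group

Standardized effect: d = |μ_{profile 1} − μ_{profile 2}| / σ = |18.2 − 20.7| / 2.6 = 0.9615
For power 0.8 need Φ(δ − z_{0.01}) = 0.8, so δ = z_{0.01} + z_{0.20} = 2.326 + 0.842 = 3.168.
(The Φ(−δ − z_{α/2}) term is vanishingly small for δ > 0 and is dropped in the standard sample-size formula.)
δ = d·√(n/2) ⇒ n = 2(δ/d)² = 2 × (3.168 / 0.9615)² = 21.71.
Rounding up, n = 22 per group.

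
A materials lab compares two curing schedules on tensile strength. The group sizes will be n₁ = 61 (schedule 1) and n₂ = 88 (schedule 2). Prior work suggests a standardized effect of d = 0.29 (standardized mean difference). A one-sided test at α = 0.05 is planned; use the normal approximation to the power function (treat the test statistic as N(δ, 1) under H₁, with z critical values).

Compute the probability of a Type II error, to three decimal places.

β ≈ 0.462

Noncentrality parameter: δ = d / √(1/n₁ + 1/n₂) = 0.29 / √(1/61 + 1/88) = 1.7406
One-sided α = 0.05 → critical value z_{0.05} = 1.645.
Power = P(Z > 1.645 − δ) = Φ(0.096) = 0.5382.
Type II error: β = 1 − power = 1 − 0.5382 = 0.4618.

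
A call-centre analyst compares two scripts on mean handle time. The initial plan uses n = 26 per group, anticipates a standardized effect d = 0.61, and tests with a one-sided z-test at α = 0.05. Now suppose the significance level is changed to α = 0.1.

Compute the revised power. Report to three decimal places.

δ = d·√(n/2) = 0.61 × √(26/2) = 2.1994 (unchanged). New critical value: z_{0.1} = 1.282.
Revised power = Φ(δ − 1.282) = Φ(0.918) = 0.8206.

Power ≈ 0.821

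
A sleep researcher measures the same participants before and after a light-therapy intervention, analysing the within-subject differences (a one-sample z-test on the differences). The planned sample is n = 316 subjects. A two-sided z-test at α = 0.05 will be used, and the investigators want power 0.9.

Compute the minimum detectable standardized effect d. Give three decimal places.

Need Φ(δ − 1.960) = 0.9, so δ = 1.960 + 1.282 = 3.242.
(Lower-tail contribution to power is negligible for δ > 0.)
δ = d·√n ⇒ d = δ/√n = 3.242/√316 = 0.1823.

d ≈ 0.182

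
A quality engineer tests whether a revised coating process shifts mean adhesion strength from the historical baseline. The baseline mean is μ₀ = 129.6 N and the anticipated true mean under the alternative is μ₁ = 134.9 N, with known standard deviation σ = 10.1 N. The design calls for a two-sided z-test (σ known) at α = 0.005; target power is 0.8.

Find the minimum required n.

n = 49

Standardized effect: d = |μ₁ − μ₀| / σ = |134.9 − 129.6| / 10.1 = 0.5248
Set Φ(δ − 2.807) = 0.8; then δ − 2.807 = Φ⁻¹(0.8) = 0.842, giving δ = 3.649.
(For δ > 0 the lower-tail rejection region contributes negligibly to power, so the one-term inversion is standard.)
δ = d·√n ⇒ n = (δ/d)² = (3.649 / 0.5248)² = 48.35.
Round up to the next whole unit.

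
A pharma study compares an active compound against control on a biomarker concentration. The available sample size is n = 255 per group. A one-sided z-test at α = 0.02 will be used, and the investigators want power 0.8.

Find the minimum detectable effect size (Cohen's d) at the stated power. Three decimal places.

Required noncentrality: δ = z_{0.02} + z_{0.20} = 2.054 + 0.842 = 2.895.
δ = d·√(n/2) ⇒ d = δ/√(n/2) = 2.895/√(255/2) = 0.2564.

d ≈ 0.256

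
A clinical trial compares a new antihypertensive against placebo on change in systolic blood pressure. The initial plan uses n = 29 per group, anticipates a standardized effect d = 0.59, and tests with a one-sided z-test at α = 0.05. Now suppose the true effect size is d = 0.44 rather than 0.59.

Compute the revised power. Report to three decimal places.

With d = 0.44: δ = d·√(n/2) = 0.44 × √(29/2) = 1.6755. Critical value z_{0.05} = 1.645.
Revised power = P(Z > 1.645 − δ) = Φ(0.031) = 0.5122.

Power ≈ 0.512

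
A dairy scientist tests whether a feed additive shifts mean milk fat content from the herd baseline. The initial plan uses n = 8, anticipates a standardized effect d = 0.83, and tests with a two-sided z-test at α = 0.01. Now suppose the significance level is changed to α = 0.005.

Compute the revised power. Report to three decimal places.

Power ≈ 0.323

δ = d·√n = 0.83 × √8 = 2.3476 (unchanged). New critical value: z_{0.0025} = 2.807.
Revised power = Φ(δ − 2.807) + Φ(−δ − 2.807) = Φ(-0.459) + Φ(-5.155) = 0.3230 + 0.0000 = 0.3230.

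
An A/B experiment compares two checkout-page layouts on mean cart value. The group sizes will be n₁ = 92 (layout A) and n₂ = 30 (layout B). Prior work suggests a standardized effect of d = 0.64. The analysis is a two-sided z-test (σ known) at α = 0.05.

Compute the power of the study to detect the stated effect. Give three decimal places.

Power ≈ 0.861

Noncentrality parameter: δ = d / √(1/n₁ + 1/n₂) = 0.64 / √(1/92 + 1/30) = 3.0441
Critical value for a two-sided test at α = 0.05: z_{α/2} = 1.960.
Power = Φ(δ − 1.960) + Φ(−δ − 1.960) = Φ(1.084) + Φ(-5.004) = 0.8608 + 0.0000 = 0.8608.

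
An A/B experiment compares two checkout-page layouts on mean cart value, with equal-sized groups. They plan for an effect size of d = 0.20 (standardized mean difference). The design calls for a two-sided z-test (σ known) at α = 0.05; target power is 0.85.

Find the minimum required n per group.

For power 0.85 need Φ(δ − z_{0.025}) = 0.85, so δ = z_{0.025} + z_{0.15} = 1.960 + 1.036 = 2.996.
(For δ > 0 the lower-tail rejection region contributes negligibly to power, so the one-term inversion is standard.)
δ = d·√(n/2) ⇒ n = 2(δ/d)² = 2 × (2.996 / 0.20)² = 448.92.
Round up to the next whole unit.

n = 449 per group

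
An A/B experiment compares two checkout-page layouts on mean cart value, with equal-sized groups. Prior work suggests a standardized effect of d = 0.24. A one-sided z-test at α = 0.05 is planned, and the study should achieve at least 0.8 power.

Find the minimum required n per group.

n = 215 per group

Set Φ(δ − 1.645) = 0.8; then δ − 1.645 = Φ⁻¹(0.8) = 0.842, giving δ = 2.486.
δ = d·√(n/2) ⇒ n = 2(δ/d)² = 2 × (2.486 / 0.24)² = 214.67.
Rounding up, n = 215 per group.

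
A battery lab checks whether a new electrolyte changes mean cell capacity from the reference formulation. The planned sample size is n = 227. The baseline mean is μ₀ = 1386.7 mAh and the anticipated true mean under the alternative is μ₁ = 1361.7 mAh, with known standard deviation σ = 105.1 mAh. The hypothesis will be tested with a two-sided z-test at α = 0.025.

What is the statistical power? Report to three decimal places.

Power ≈ 0.910

Standardized effect: d = |μ₁ − μ₀| / σ = |1361.7 − 1386.7| / 105.1 = 0.2379
Noncentrality parameter: δ = d·√n = 0.2379 × √227 = 3.5839
Two-sided α = 0.025 → critical value z_{0.0125} = 2.241.
Power = Φ(δ − 2.241) + Φ(−δ − 2.241) = Φ(1.342) + Φ(-5.825) = 0.9103 + 0.0000 = 0.9103.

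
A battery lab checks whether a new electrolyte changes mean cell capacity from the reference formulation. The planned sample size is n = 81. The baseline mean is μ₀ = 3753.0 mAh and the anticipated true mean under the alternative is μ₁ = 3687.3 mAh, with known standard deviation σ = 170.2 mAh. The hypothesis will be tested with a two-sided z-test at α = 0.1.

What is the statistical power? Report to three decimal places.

Standardized effect: d = |μ₁ − μ₀| / σ = |3687.3 − 3753.0| / 170.2 = 0.3860
Noncentrality parameter: δ = d·√n = 0.3860 × √81 = 3.4741
Critical value for a two-sided test at α = 0.1: z_{α/2} = 1.645.
Power = Φ(δ − 1.645) + Φ(−δ − 1.645) = Φ(1.829) + Φ(-5.119) = 0.9663 + 0.0000 = 0.9663.

Power ≈ 0.966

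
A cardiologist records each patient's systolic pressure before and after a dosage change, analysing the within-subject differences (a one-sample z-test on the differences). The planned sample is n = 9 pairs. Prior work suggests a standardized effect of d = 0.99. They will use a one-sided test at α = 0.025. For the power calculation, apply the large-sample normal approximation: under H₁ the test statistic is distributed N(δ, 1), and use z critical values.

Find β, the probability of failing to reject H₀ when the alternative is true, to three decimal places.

β ≈ 0.156

Noncentrality parameter: δ = d·√n = 0.99 × √9 = 2.9700
One-sided α = 0.025 → critical value z_{0.025} = 1.960.
Power = P(Z > 1.960 − δ) = Φ(1.010) = 0.8438.
Type II error: β = 1 − power = 1 − 0.8438 = 0.1562.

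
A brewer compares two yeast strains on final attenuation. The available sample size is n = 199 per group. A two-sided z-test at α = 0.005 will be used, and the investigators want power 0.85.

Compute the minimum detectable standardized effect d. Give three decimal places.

d ≈ 0.385

Required noncentrality: δ = z_{0.0025} + z_{0.15} = 2.807 + 1.036 = 3.843.
(The second rejection-region term Φ(−δ − z_{α/2}) is negligible and dropped.)
δ = d·√(n/2) ⇒ d = δ/√(n/2) = 3.843/√(199/2) = 0.3853.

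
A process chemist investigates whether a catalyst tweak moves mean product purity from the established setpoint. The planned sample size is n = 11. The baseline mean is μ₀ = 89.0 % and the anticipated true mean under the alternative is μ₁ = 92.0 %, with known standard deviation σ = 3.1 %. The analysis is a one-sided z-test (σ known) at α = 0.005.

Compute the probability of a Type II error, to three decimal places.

β ≈ 0.263

Standardized effect: d = |μ₁ − μ₀| / σ = |92.0 − 89.0| / 3.1 = 0.9677
Noncentrality parameter: δ = d·√n = 0.9677 × √11 = 3.2096
One-sided α = 0.005 → critical value z_{0.005} = 2.576.
Power = P(Z > 2.576 − δ) = Φ(0.634) = 0.7369.
Type II error: β = 1 − power = 1 − 0.7369 = 0.2631.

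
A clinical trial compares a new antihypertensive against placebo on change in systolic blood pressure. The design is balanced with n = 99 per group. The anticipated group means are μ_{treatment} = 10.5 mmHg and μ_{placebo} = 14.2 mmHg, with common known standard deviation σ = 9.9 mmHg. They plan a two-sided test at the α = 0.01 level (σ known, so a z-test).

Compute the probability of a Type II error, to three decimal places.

Standardized effect: d = |μ_{treatment} − μ_{placebo}| / σ = |10.5 − 14.2| / 9.9 = 0.3737
Noncentrality parameter: δ = d·√(n/2) = 0.3737 × √(99/2) = 2.6295
Critical value for a two-sided test at α = 0.01: z_{α/2} = 2.576.
Power = Φ(δ − 2.576) + Φ(−δ − 2.576) = Φ(0.054) + Φ(-5.205) = 0.5214 + 0.0000 = 0.5214.
Type II error: β = 1 − power = 1 − 0.5214 = 0.4786.

β ≈ 0.479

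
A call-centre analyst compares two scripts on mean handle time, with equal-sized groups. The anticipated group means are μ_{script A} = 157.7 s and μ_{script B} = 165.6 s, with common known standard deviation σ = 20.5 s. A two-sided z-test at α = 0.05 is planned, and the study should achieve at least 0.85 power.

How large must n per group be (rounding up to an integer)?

Standardized effect: d = |μ_{script A} − μ_{script B}| / σ = |157.7 − 165.6| / 20.5 = 0.3854
Set Φ(δ − 1.960) = 0.85; then δ − 1.960 = Φ⁻¹(0.85) = 1.036, giving δ = 2.996.
(The Φ(−δ − z_{α/2}) term is vanishingly small for δ > 0 and is dropped in the standard sample-size formula.)
δ = d·√(n/2) ⇒ n = 2(δ/d)² = 2 × (2.996 / 0.3854)² = 120.92.
Round up to the next whole unit.

n = 121 per group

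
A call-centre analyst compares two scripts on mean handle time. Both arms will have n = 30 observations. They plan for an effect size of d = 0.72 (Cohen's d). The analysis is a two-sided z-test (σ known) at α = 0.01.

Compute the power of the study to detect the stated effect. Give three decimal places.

Noncentrality parameter: δ = d·√(n/2) = 0.72 × √(30/2) = 2.7885
Two-sided α = 0.01 → critical value z_{0.005} = 2.576.
Power = Φ(δ − 2.576) + Φ(−δ − 2.576) = Φ(0.213) + Φ(-5.364) = 0.5842 + 0.0000 = 0.5842.

Power ≈ 0.584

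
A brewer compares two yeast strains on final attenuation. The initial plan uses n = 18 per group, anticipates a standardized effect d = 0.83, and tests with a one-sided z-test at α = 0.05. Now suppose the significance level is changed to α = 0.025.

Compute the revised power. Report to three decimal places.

δ = d·√(n/2) = 0.83 × √(18/2) = 2.4900 (unchanged). New critical value: z_{0.025} = 1.960.
Revised power = Φ(δ − 1.960) = Φ(0.530) = 0.7020.

Power ≈ 0.702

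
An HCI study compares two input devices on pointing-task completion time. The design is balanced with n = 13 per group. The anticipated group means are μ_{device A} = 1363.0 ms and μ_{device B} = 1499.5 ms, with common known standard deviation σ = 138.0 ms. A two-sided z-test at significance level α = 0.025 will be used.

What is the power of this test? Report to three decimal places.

Power ≈ 0.610

Standardized effect: d = |μ_{device A} − μ_{device B}| / σ = |1363.0 − 1499.5| / 138.0 = 0.9891
Noncentrality parameter: δ = d·√(n/2) = 0.9891 × √(13/2) = 2.5218
Critical value for a two-sided test at α = 0.025: z_{α/2} = 2.241.
Power = Φ(δ − 2.241) + Φ(−δ − 2.241) = Φ(0.280) + Φ(-4.763) = 0.6104 + 0.0000 = 0.6104.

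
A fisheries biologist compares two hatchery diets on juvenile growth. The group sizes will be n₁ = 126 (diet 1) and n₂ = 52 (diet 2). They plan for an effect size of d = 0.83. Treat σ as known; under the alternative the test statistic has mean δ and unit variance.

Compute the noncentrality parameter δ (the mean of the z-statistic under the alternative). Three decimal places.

δ = d / √(1/n₁ + 1/n₂) = 0.83 / √(1/126 + 1/52) = 5.0356

δ ≈ 5.036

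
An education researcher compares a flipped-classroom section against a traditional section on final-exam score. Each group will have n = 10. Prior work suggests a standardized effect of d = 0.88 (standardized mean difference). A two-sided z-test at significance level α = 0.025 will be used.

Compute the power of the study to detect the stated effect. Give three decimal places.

Noncentrality parameter: δ = d·√(n/2) = 0.88 × √(10/2) = 1.9677
Two-sided α = 0.025 → critical value z_{0.0125} = 2.241.
Power = Φ(δ − 2.241) + Φ(−δ − 2.241) = Φ(-0.274) + Φ(-4.209) = 0.3922 + 0.0000 = 0.3922.

Power ≈ 0.392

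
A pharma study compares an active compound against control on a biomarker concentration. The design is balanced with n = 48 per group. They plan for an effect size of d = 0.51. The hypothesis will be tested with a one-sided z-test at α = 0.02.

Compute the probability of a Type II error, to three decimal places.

β ≈ 0.328

Noncentrality parameter: δ = d·√(n/2) = 0.51 × √(48/2) = 2.4985
One-sided α = 0.02 → critical value z_{0.02} = 2.054.
Power = Φ(δ − 2.054) = Φ(0.445) = 0.6717.
Type II error: β = 1 − power = 1 − 0.6717 = 0.3283.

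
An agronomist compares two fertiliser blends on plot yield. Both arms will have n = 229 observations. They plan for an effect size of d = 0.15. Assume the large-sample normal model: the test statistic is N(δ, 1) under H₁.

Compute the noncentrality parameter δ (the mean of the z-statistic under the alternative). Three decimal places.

The noncentrality parameter scales effect size by the design's sample-size factor: δ = d·√(n/2) = 0.15 × √(229/2) = 1.6051

δ ≈ 1.605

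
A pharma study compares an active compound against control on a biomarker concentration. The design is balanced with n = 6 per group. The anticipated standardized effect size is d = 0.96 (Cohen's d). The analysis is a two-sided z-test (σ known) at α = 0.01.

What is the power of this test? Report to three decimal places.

Noncentrality parameter: δ = d·√(n/2) = 0.96 × √(6/2) = 1.6628
Two-sided α = 0.01 → critical value z_{0.005} = 2.576.
Power = Φ(δ − 2.576) + Φ(−δ − 2.576) = Φ(-0.913) + Φ(-4.239) = 0.1806 + 0.0000 = 0.1806.

Power ≈ 0.181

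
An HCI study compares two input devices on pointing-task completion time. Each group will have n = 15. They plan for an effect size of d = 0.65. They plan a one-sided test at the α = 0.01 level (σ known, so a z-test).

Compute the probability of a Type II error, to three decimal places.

Noncentrality parameter: δ = d·√(n/2) = 0.65 × √(15/2) = 1.7801
One-sided α = 0.01 → critical value z_{0.01} = 2.326.
Power = P(Z > 2.326 − δ) = Φ(-0.546) = 0.2924.
Type II error: β = 1 − power = 1 − 0.2924 = 0.7076.

β ≈ 0.708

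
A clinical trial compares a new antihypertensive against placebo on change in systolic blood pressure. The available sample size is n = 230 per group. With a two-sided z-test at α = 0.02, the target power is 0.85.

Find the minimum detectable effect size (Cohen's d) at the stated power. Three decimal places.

Required noncentrality: δ = z_{0.01} + z_{0.15} = 2.326 + 1.036 = 3.363.
(The second rejection-region term Φ(−δ − z_{α/2}) is negligible and dropped.)
δ = d·√(n/2) ⇒ d = δ/√(n/2) = 3.363/√(230/2) = 0.3136.

d ≈ 0.314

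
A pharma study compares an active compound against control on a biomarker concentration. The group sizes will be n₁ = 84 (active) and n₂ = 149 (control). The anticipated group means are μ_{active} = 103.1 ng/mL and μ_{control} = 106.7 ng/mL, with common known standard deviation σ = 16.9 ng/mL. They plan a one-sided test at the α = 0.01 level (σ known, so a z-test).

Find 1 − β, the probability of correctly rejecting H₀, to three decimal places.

Standardized effect: d = |μ_{active} − μ_{control}| / σ = |103.1 − 106.7| / 16.9 = 0.2130
Noncentrality parameter: δ = d / √(1/n₁ + 1/n₂) = 0.2130 / √(1/84 + 1/149) = 1.5612
One-sided α = 0.01 → critical value z_{0.01} = 2.326.
Power = P(Z > 2.326 − δ) = Φ(-0.765) = 0.2221.

Power ≈ 0.222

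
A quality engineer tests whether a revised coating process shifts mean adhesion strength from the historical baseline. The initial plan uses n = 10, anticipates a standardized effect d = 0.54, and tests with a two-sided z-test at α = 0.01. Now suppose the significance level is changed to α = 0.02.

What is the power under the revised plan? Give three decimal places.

Power ≈ 0.268

δ = d·√n = 0.54 × √10 = 1.7076 (unchanged). New critical value: z_{0.01} = 2.326.
Revised power = Φ(δ − 2.326) + Φ(−δ − 2.326) = Φ(-0.619) + Φ(-4.034) = 0.2681 + 0.0000 = 0.2681.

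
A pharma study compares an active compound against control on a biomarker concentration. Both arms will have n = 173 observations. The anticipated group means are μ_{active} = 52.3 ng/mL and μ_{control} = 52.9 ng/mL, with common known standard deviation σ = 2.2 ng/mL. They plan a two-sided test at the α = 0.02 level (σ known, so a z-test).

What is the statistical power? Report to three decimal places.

Standardized effect: d = |μ_{active} − μ_{control}| / σ = |52.3 − 52.9| / 2.2 = 0.2727
Noncentrality parameter: δ = d·√(n/2) = 0.2727 × √(173/2) = 2.5365
Critical value for a two-sided test at α = 0.02: z_{α/2} = 2.326.
Power = Φ(δ − 2.326) + Φ(−δ − 2.326) = Φ(0.210) + Φ(-4.863) = 0.5832 + 0.0000 = 0.5832.

Power ≈ 0.583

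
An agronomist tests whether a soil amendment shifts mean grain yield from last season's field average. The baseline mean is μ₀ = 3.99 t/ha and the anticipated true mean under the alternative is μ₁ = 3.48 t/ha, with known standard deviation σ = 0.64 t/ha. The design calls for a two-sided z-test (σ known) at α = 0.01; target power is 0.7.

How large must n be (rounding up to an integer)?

Standardized effect: d = |μ₁ − μ₀| / σ = |3.48 − 3.99| / 0.64 = 0.7969
For power 0.7 need Φ(δ − z_{0.005}) = 0.7, so δ = z_{0.005} + z_{0.30} = 2.576 + 0.524 = 3.100.
(The Φ(−δ − z_{α/2}) term is vanishingly small for δ > 0 and is dropped in the standard sample-size formula.)
δ = d·√n ⇒ n = (δ/d)² = (3.100 / 0.7969)² = 15.14.
Round up to the next whole unit.

n = 16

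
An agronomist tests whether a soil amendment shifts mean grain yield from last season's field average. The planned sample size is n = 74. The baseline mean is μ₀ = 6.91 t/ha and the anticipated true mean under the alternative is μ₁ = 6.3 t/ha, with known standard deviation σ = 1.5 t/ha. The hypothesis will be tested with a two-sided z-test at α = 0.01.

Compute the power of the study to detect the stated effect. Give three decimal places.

Standardized effect: d = |μ₁ − μ₀| / σ = |6.3 − 6.91| / 1.5 = 0.4067
Noncentrality parameter: δ = d·√n = 0.4067 × √74 = 3.4983
Critical value for a two-sided test at α = 0.01: z_{α/2} = 2.576.
Power = Φ(δ − 2.576) + Φ(−δ − 2.576) = Φ(0.922) + Φ(-6.074) = 0.8219 + 0.0000 = 0.8219.

Power ≈ 0.822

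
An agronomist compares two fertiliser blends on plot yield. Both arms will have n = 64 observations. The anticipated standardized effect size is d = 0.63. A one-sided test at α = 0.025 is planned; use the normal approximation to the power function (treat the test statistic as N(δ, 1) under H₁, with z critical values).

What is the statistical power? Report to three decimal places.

Noncentrality parameter: λ = d·√(n/2) = 0.63 × √(64/2) = 3.5638
Critical value for a one-sided test at α = 0.025: z_α = 1.960.
Power = P(Z > 1.960 − λ) = Φ(1.604) = 0.9456.

Power ≈ 0.946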